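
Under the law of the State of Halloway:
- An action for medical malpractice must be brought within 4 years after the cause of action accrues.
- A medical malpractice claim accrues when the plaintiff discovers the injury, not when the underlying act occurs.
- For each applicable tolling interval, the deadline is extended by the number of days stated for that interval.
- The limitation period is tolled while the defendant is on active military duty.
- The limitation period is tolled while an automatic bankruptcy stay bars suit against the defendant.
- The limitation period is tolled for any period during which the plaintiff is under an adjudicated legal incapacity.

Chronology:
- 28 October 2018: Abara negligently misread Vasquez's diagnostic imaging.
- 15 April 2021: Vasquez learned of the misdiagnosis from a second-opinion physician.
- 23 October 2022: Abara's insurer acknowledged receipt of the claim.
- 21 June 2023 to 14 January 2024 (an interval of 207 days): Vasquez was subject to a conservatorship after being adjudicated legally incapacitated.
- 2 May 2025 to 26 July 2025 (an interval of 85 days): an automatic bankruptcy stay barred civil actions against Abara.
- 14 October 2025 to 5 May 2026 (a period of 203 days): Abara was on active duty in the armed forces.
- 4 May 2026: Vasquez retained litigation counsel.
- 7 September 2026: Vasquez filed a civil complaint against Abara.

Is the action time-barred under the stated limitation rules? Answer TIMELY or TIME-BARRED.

TIME-BARRED

The claim did not accrue until Vasquez discovered the injury on 15 April 2021; the 28 October 2018 act date does not start the clock under the stated rule.
The untolled deadline — 4 years after 15 April 2021 — is 15 April 2025.
The plaintiff's legal incapacity from 21 June 2023 to 14 January 2024 tolled the period for 207 days, extending the deadline to 8 November 2025.
The period was tolled for 85 days by the automatic bankruptcy stay (2 May 2025 to 26 July 2025), pushing the deadline to 1 February 2026.
Because the defendant's active military service ran from 14 October 2025 to 5 May 2026, the deadline is extended by 203 days to 23 August 2026.
None of the other events listed affects the running of the period under the stated rules.
Vasquez filed on 7 September 2026, after the 23 August 2026 deadline, so the action is time-barred.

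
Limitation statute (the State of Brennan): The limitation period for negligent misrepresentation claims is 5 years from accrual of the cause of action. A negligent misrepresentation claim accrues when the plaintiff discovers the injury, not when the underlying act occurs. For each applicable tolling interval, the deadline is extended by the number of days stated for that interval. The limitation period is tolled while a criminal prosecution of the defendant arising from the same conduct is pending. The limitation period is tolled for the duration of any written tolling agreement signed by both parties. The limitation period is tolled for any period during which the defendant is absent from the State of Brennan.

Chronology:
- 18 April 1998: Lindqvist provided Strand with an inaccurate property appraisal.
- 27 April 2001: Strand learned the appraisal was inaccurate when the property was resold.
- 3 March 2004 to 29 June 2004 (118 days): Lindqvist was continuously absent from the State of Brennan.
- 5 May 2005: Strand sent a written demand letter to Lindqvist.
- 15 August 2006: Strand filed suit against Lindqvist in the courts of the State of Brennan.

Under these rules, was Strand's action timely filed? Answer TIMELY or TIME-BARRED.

TIMELY

Under the discovery rule, the claim accrued on 27 April 2001, when Strand discovered the injury — not on the 18 April 1998 date of the underlying act.
Adding the 5 years base period to 27 April 2001 gives a deadline of 27 April 2006, before any tolling.
The defendant's absence from the jurisdiction from 3 March 2004 to 29 June 2004 tolled the period for 118 days, extending the deadline to 23 August 2006.
Nothing else in the chronology tolls or restarts the period.
Strand filed on 15 August 2006, before the 23 August 2006 deadline, so the action is timely.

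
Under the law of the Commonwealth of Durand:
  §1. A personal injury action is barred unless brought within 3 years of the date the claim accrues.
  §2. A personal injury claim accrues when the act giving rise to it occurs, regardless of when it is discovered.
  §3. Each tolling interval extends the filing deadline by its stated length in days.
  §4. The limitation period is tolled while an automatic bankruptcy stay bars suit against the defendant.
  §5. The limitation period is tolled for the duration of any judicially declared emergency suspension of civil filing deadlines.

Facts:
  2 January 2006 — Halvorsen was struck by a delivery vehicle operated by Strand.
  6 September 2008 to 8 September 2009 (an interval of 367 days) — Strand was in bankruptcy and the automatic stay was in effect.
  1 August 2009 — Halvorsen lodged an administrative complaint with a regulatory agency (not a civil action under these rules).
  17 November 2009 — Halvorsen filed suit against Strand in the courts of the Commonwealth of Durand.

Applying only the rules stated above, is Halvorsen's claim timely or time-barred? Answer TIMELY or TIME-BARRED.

The claim accrued on 2 January 2006, the date of the act.
3 years from 2 January 2006 is 2 January 2009.
Because the automatic bankruptcy stay ran from 6 September 2008 to 8 September 2009, the deadline is extended by 367 days to 4 January 2010.
The other events in the timeline have no effect on the limitation period under the stated rules.
Filing on 17 November 2009 beat the 4 January 2010 deadline — the action is timely.

TIMELY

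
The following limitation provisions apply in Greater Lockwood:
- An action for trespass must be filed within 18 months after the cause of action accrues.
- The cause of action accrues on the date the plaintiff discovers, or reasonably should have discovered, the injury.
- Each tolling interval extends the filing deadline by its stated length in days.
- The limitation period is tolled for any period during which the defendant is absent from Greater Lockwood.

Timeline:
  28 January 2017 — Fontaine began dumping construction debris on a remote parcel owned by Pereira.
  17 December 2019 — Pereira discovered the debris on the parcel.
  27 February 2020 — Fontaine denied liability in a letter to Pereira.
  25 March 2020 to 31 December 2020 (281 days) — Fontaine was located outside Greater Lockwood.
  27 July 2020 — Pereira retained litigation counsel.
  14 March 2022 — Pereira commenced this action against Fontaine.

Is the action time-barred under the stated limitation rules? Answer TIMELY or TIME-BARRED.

Under the discovery rule, the claim accrued on 17 December 2019, when Pereira discovered the injury — not on the 28 January 2017 date of the underlying act.
18 months from 17 December 2019 is 17 June 2021.
The period was tolled for 281 days by the defendant's absence from the jurisdiction (25 March 2020 to 31 December 2020), pushing the deadline to 25 March 2022.
Nothing else in the chronology tolls or restarts the period.
Filing on 14 March 2022 beat the 25 March 2022 deadline — the action is timely.

TIMELY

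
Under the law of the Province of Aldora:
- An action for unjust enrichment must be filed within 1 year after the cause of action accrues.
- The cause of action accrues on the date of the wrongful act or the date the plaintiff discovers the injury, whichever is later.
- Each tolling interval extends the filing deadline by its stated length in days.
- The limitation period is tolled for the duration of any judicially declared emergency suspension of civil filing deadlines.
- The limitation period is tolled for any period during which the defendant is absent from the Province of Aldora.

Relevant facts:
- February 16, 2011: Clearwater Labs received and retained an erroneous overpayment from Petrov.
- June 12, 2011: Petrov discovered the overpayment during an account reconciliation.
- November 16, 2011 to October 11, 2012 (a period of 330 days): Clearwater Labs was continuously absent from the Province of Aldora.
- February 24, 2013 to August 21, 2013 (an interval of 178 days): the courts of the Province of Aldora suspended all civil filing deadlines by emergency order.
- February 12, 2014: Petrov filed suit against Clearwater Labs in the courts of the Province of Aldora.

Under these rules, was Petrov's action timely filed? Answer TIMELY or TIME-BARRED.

TIME-BARRED

Taking the later of the act (February 16, 2011) and discovery (June 12, 2011), the claim accrued on June 12, 2011.
Adding the 1 year base period to June 12, 2011 gives a deadline of June 12, 2012, before any tolling.
The period was tolled for 330 days by the defendant's absence from the jurisdiction (November 16, 2011 to October 11, 2012), pushing the deadline to May 8, 2013.
The period was tolled for 178 days by the emergency suspension of filing deadlines (February 24, 2013 to August 21, 2013), pushing the deadline to November 2, 2013.
Petrov filed on February 12, 2014, after the November 2, 2013 deadline, so the action is time-barred.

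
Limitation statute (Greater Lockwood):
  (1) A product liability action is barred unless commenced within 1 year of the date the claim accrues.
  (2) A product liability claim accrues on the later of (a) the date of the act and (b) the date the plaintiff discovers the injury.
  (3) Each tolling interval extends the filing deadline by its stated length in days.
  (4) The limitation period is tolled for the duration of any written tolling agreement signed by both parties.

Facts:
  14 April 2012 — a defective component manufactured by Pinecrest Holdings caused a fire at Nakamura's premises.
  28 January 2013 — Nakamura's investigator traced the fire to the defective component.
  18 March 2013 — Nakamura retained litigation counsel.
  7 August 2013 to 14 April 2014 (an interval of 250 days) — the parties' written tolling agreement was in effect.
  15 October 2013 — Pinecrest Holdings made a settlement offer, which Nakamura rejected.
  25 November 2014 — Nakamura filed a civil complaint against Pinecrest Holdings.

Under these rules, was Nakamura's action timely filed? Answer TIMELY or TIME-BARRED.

Taking the later of the act (14 April 2012) and discovery (28 January 2013), the claim accrued on 28 January 2013.
Adding the 1 year base period to 28 January 2013 gives a deadline of 28 January 2014, before any tolling.
Because the written tolling agreement ran from 7 August 2013 to 14 April 2014, the deadline is extended by 250 days to 5 October 2014.
None of the other events listed affects the running of the period under the stated rules.
Nakamura filed on 25 November 2014, after the 5 October 2014 deadline, so the action is time-barred.

TIME-BARRED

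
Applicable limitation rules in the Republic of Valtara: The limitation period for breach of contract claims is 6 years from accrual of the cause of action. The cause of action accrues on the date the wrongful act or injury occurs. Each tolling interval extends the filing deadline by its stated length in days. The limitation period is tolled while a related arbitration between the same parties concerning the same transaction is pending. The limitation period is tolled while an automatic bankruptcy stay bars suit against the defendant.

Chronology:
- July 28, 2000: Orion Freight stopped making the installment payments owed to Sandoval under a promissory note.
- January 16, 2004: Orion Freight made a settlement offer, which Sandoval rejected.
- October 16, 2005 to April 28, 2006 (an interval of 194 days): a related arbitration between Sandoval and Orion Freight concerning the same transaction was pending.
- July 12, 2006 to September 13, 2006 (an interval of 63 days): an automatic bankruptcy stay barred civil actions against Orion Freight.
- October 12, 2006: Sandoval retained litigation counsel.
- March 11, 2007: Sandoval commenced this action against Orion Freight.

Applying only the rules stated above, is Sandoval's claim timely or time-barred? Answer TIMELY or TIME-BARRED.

TIMELY

The claim accrued on July 28, 2000, when the wrongful act occurred.
6 years from July 28, 2000 is July 28, 2006.
Because the pending related arbitration ran from October 16, 2005 to April 28, 2006, the deadline is extended by 194 days to February 7, 2007.
The period was tolled for 63 days by the automatic bankruptcy stay (July 12, 2006 to September 13, 2006), pushing the deadline to April 11, 2007.
The other events in the timeline have no effect on the limitation period under the stated rules.
The March 11, 2007 filing precedes the April 11, 2007 deadline; the claim is timely.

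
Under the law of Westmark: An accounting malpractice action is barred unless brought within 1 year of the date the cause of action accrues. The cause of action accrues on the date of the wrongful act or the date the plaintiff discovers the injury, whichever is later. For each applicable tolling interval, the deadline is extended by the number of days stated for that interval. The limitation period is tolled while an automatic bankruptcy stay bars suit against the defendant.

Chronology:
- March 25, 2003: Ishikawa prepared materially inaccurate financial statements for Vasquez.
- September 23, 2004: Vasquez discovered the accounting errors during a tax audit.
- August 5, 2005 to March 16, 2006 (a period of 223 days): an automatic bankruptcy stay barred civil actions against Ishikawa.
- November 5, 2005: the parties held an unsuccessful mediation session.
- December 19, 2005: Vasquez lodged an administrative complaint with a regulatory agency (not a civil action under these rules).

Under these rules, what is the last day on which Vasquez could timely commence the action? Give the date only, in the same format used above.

May 4, 2006

The claim accrued on September 23, 2004 — the later of the March 25, 2003 act and the September 23, 2004 discovery.
1 year from September 23, 2004 is September 23, 2005.
Because the automatic bankruptcy stay ran from August 5, 2005 to March 16, 2006, the deadline is extended by 223 days to May 4, 2006.
The other events in the timeline have no effect on the limitation period under the stated rules.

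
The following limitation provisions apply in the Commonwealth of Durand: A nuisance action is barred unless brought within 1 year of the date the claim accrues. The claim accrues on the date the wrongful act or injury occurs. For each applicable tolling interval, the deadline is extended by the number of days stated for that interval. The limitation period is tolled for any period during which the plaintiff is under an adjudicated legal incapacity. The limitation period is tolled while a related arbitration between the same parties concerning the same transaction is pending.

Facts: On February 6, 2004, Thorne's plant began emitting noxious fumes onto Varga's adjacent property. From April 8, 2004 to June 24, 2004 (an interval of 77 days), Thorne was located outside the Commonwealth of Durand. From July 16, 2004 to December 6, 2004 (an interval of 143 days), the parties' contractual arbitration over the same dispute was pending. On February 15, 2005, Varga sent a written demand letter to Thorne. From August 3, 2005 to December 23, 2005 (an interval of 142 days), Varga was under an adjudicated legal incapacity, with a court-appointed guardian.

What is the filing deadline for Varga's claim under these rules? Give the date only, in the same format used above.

The limitation period began to run on February 6, 2004.
Adding the 1 year base period to February 6, 2004 gives a deadline of February 6, 2005, before any tolling.
The period was tolled for 143 days by the pending related arbitration (July 16, 2004 to December 6, 2004), pushing the deadline to June 29, 2005.
By the time the plaintiff's legal incapacity began on August 3, 2005, the limitation period had already expired on June 29, 2005; that interval cannot revive it.
No stated provision tolls the period for the defendant's absence, so the interval from April 8, 2004 to June 24, 2004 has no effect on the deadline.
The other events in the timeline have no effect on the limitation period under the stated rules.

June 29, 2005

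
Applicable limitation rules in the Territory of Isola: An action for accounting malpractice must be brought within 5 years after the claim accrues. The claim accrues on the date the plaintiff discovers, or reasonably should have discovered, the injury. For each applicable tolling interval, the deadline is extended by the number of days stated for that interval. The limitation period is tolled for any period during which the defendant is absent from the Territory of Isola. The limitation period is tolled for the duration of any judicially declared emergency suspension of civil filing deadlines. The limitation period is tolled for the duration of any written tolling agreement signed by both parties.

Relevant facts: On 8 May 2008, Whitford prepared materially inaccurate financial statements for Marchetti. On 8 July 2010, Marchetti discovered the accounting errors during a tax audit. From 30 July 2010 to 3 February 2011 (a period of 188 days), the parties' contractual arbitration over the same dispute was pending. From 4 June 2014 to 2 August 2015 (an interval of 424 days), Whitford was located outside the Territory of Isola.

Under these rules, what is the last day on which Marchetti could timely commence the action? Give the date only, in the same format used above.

4 September 2016

The claim did not accrue until Marchetti discovered the injury on 8 July 2010; the 8 May 2008 act date does not start the clock under the stated rule.
The untolled deadline — 5 years after 8 July 2010 — is 8 July 2015.
Because the defendant's absence from the jurisdiction ran from 4 June 2014 to 2 August 2015, the deadline is extended by 424 days to 4 September 2016.
No stated provision tolls the period for a pending arbitration, so the interval from 30 July 2010 to 3 February 2011 has no effect on the deadline.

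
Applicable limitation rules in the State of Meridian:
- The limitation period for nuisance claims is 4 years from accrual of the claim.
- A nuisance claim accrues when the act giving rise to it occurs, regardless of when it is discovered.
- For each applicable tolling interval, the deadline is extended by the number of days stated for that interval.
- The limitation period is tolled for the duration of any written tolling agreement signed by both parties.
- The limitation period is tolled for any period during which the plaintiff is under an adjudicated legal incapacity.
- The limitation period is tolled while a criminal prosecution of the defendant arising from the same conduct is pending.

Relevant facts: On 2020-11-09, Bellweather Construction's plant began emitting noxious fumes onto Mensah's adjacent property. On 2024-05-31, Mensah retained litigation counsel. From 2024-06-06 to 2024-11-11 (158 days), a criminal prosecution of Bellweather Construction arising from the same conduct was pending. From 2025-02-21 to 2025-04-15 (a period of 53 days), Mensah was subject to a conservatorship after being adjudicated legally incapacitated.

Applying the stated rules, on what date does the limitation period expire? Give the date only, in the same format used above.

2025-06-08

The limitation period began to run on 2020-11-09.
4 years from 2020-11-09 is 2024-11-09.
The pending criminal prosecution from 2024-06-06 to 2024-11-11 tolled the period for 158 days, extending the deadline to 2025-04-16.
The period was tolled for 53 days by the plaintiff's legal incapacity (2025-02-21 to 2025-04-15), pushing the deadline to 2025-06-08.
None of the other events listed affects the running of the period under the stated rules.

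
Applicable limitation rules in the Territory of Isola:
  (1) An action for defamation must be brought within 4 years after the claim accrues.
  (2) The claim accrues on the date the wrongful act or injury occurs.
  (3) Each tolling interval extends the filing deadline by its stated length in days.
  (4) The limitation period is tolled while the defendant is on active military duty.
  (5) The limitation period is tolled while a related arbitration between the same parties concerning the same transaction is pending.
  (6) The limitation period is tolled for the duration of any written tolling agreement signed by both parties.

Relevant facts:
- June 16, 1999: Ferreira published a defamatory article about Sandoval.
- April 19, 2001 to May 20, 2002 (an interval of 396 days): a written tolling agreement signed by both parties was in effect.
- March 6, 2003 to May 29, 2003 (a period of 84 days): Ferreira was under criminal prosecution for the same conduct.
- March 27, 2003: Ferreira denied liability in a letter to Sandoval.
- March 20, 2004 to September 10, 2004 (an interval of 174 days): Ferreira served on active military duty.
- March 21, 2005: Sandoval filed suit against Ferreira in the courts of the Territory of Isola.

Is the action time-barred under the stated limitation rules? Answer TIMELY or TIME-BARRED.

TIME-BARRED

The limitation period began to run on June 16, 1999.
Adding the 4 years base period to June 16, 1999 gives a deadline of June 16, 2003, before any tolling.
The period was tolled for 396 days by the written tolling agreement (April 19, 2001 to May 20, 2002), pushing the deadline to July 16, 2004.
The defendant's active military service from March 20, 2004 to September 10, 2004 tolled the period for 174 days, extending the deadline to January 6, 2005.
The pending criminal prosecution from March 6, 2003 to May 29, 2003 does not toll the period, because no stated rule makes a criminal prosecution a tolling event.
Nothing else in the chronology tolls or restarts the period.
Sandoval filed on March 21, 2005, after the January 6, 2005 deadline, so the action is time-barred.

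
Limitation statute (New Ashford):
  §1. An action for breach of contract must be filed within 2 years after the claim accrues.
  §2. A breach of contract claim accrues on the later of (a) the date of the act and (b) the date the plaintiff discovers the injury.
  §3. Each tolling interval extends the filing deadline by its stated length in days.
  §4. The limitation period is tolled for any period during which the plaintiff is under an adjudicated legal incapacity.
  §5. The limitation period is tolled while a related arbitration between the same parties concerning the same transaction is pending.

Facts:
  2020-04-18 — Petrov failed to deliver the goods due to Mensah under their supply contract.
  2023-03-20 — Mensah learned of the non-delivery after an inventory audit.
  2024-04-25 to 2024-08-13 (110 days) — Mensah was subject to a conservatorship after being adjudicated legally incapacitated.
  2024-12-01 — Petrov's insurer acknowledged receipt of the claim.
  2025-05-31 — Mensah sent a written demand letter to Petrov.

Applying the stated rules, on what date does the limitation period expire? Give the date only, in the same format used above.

Taking the later of the act (2020-04-18) and discovery (2023-03-20), the claim accrued on 2023-03-20.
The untolled deadline — 2 years after 2023-03-20 — is 2025-03-20.
The period was tolled for 110 days by the plaintiff's legal incapacity (2024-04-25 to 2024-08-13), pushing the deadline to 2025-07-08.
None of the other events listed affects the running of the period under the stated rules.

2025-07-08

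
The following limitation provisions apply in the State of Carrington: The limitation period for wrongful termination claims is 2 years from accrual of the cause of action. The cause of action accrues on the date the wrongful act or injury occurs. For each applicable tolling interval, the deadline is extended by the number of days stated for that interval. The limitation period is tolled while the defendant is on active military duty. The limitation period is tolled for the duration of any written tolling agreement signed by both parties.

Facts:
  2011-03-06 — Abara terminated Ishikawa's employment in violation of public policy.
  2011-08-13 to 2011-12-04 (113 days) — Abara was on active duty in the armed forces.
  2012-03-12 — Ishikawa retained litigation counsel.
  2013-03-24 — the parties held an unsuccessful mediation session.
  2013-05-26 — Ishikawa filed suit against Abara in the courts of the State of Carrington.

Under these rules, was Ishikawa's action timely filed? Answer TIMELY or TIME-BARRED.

The limitation period began to run on 2011-03-06.
2 years from 2011-03-06 is 2013-03-06.
The period was tolled for 113 days by the defendant's active military service (2011-08-13 to 2011-12-04), pushing the deadline to 2013-06-27.
Nothing else in the chronology tolls or restarts the period.
The 2013-05-26 filing precedes the 2013-06-27 deadline; the claim is timely.

TIMELY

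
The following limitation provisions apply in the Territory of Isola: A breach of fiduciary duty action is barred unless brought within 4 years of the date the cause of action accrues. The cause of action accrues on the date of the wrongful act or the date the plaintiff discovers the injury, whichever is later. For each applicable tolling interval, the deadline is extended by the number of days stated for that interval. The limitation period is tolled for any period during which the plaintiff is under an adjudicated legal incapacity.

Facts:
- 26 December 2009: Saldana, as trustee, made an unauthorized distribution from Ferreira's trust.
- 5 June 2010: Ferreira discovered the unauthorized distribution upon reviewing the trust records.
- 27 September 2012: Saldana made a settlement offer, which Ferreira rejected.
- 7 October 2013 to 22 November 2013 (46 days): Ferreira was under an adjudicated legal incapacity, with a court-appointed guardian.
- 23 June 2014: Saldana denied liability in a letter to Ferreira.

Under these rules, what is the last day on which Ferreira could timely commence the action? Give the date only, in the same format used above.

21 July 2014

Taking the later of the act (26 December 2009) and discovery (5 June 2010), the claim accrued on 5 June 2010.
Adding the 4 years base period to 5 June 2010 gives a deadline of 5 June 2014, before any tolling.
The period was tolled for 46 days by the plaintiff's legal incapacity (7 October 2013 to 22 November 2013), pushing the deadline to 21 July 2014.
None of the other events listed affects the running of the period under the stated rules.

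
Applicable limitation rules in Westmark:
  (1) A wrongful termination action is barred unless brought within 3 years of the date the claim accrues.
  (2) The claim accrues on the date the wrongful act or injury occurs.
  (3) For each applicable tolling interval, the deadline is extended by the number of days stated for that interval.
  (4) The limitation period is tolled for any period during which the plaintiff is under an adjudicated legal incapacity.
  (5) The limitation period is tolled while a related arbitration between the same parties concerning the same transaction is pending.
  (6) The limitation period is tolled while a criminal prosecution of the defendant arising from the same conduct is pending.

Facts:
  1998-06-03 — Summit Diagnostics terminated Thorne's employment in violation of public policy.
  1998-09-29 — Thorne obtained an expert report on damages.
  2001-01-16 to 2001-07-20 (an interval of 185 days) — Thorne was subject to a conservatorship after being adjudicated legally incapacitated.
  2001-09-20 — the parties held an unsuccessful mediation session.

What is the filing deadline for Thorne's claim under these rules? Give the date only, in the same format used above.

The claim accrued on 1998-06-03, when the wrongful act occurred.
3 years from 1998-06-03 is 2001-06-03.
Because the plaintiff's legal incapacity ran from 2001-01-16 to 2001-07-20, the deadline is extended by 185 days to 2001-12-05.
Nothing else in the chronology tolls or restarts the period.

2001-12-05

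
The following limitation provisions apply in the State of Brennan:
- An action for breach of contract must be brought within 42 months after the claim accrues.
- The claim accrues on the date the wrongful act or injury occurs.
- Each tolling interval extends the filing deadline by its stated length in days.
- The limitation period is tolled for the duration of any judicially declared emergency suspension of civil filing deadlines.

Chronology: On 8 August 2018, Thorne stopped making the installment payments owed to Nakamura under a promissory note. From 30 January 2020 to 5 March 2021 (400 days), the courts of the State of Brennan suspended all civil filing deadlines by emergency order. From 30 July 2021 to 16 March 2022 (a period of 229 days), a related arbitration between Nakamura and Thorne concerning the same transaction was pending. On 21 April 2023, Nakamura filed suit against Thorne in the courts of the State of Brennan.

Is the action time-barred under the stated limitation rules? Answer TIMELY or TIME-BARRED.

TIME-BARRED

The limitation period began to run on 8 August 2018.
Adding the 42 months base period to 8 August 2018 gives a deadline of 8 February 2022, before any tolling.
Because the emergency suspension of filing deadlines ran from 30 January 2020 to 5 March 2021, the deadline is extended by 400 days to 15 March 2023.
No stated provision tolls the period for a pending arbitration, so the interval from 30 July 2021 to 16 March 2022 has no effect on the deadline.
The 21 April 2023 filing falls after the 15 March 2023 deadline; the claim is time-barred.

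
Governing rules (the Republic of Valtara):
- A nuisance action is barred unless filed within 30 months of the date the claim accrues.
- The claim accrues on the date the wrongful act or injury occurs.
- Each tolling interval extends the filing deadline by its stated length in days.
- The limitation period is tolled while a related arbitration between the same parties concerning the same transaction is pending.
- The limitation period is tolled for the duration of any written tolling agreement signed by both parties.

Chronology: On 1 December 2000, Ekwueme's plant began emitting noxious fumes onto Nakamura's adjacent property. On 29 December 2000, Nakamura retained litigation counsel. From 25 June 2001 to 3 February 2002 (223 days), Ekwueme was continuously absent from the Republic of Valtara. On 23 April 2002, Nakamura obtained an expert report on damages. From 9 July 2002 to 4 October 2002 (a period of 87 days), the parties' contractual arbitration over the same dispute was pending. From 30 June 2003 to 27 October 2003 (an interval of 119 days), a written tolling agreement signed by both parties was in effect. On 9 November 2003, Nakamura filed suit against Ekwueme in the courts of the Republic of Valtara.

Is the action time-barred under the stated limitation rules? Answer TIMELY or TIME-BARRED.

TIMELY

The limitation period began to run on 1 December 2000.
The untolled deadline — 30 months after 1 December 2000 — is 1 June 2003.
The pending related arbitration from 9 July 2002 to 4 October 2002 tolled the period for 87 days, extending the deadline to 27 August 2003.
The period was tolled for 119 days by the written tolling agreement (30 June 2003 to 27 October 2003), pushing the deadline to 24 December 2003.
No stated provision tolls the period for the defendant's absence, so the interval from 25 June 2001 to 3 February 2002 has no effect on the deadline.
Nothing else in the chronology tolls or restarts the period.
The 9 November 2003 filing precedes the 24 December 2003 deadline; the claim is timely.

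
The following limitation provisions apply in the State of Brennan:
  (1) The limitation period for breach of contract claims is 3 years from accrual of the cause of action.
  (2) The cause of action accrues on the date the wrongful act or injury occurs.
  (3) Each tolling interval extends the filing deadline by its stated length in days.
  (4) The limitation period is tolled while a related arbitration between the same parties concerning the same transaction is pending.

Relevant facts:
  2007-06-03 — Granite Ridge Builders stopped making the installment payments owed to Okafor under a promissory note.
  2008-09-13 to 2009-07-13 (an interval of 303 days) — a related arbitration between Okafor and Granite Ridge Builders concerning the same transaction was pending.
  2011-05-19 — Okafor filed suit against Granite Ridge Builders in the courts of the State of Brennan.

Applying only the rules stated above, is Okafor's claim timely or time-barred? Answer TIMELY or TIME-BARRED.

The limitation period began to run on 2007-06-03.
Adding the 3 years base period to 2007-06-03 gives a deadline of 2010-06-03, before any tolling.
The period was tolled for 303 days by the pending related arbitration (2008-09-13 to 2009-07-13), pushing the deadline to 2011-04-02.
Filing on 2011-05-19 missed the 2011-04-02 deadline — the action is time-barred.

TIME-BARRED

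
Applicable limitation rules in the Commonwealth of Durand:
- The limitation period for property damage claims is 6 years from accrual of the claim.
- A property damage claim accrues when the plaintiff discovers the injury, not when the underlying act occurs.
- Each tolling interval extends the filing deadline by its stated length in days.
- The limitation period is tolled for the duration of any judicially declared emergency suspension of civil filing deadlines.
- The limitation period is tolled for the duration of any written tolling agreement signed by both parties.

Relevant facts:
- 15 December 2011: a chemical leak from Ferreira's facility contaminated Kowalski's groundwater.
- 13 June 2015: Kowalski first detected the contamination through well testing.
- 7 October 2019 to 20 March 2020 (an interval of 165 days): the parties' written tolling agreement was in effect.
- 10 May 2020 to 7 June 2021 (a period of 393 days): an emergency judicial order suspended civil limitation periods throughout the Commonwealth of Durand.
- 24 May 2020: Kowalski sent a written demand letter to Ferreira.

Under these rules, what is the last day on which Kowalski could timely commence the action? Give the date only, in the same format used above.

23 December 2022

Accrual is tied to discovery, so the period began on 13 June 2015 rather than on 15 December 2011 when the act occurred.
The untolled deadline — 6 years after 13 June 2015 — is 13 June 2021.
The written tolling agreement from 7 October 2019 to 20 March 2020 tolled the period for 165 days, extending the deadline to 25 November 2021.
The emergency suspension of filing deadlines from 10 May 2020 to 7 June 2021 tolled the period for 393 days, extending the deadline to 23 December 2022.
The other events in the timeline have no effect on the limitation period under the stated rules.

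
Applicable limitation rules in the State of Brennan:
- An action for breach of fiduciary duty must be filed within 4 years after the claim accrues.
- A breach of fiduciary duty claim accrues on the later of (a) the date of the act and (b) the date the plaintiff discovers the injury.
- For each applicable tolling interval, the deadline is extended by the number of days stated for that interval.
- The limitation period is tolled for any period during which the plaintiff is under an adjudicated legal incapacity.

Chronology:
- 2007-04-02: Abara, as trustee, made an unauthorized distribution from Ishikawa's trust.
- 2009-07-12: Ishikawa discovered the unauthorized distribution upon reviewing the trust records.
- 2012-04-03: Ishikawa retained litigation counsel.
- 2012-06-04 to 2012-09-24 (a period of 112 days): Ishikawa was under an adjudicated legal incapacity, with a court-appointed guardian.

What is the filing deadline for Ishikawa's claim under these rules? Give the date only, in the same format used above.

The claim accrued on 2009-07-12 — the later of the 2007-04-02 act and the 2009-07-12 discovery.
Adding the 4 years base period to 2009-07-12 gives a deadline of 2013-07-12, before any tolling.
Because the plaintiff's legal incapacity ran from 2012-06-04 to 2012-09-24, the deadline is extended by 112 days to 2013-11-01.
The other events in the timeline have no effect on the limitation period under the stated rules.

2013-11-01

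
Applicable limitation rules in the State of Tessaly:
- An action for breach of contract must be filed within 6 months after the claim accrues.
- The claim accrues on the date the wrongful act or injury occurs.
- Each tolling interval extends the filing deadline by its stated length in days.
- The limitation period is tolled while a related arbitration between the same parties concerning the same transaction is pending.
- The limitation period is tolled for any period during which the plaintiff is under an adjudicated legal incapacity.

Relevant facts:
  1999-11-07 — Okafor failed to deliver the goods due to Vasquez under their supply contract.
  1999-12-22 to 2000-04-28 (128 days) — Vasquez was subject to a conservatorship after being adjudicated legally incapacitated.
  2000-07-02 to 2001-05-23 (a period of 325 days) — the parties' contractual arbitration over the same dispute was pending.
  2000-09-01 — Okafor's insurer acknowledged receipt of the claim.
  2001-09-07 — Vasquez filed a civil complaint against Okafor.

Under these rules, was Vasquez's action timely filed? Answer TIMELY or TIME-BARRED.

TIME-BARRED

The claim accrued on 1999-11-07, when the wrongful act occurred.
6 months from 1999-11-07 is 2000-05-07.
The plaintiff's legal incapacity from 1999-12-22 to 2000-04-28 tolled the period for 128 days, extending the deadline to 2000-09-12.
The period was tolled for 325 days by the pending related arbitration (2000-07-02 to 2001-05-23), pushing the deadline to 2001-08-03.
Nothing else in the chronology tolls or restarts the period.
Vasquez filed on 2001-09-07, after the 2001-08-03 deadline, so the action is time-barred.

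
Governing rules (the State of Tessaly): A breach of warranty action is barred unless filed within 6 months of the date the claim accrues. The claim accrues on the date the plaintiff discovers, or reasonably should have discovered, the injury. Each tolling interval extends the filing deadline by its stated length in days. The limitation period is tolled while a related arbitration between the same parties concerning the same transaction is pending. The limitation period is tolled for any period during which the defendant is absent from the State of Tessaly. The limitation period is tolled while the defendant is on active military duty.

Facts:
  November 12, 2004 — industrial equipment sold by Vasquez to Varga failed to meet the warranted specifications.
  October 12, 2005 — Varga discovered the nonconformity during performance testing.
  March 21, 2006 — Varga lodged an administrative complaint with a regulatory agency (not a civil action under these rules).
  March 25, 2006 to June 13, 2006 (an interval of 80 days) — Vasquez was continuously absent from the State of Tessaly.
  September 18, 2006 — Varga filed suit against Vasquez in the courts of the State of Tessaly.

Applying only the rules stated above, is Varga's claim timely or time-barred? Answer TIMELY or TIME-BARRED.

The claim did not accrue until Varga discovered the injury on October 12, 2005; the November 12, 2004 act date does not start the clock under the stated rule.
Adding the 6 months base period to October 12, 2005 gives a deadline of April 12, 2006, before any tolling.
The period was tolled for 80 days by the defendant's absence from the jurisdiction (March 25, 2006 to June 13, 2006), pushing the deadline to July 1, 2006.
The other events in the timeline have no effect on the limitation period under the stated rules.
Filing on September 18, 2006 missed the July 1, 2006 deadline — the action is time-barred.

TIME-BARRED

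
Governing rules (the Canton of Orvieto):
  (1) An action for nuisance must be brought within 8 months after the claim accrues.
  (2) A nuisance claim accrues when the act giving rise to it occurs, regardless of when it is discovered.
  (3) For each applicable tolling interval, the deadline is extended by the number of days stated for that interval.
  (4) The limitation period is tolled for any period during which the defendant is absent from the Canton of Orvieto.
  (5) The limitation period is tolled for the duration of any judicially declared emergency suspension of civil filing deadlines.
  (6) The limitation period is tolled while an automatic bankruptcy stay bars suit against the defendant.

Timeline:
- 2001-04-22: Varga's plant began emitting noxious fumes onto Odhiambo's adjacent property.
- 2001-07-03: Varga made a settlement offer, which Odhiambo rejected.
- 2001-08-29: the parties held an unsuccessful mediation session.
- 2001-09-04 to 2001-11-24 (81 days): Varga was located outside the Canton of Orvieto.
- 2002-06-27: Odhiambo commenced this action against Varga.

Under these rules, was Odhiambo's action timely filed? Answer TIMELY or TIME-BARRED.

TIME-BARRED

The claim accrued on 2001-04-22, the date of the act.
Adding the 8 months base period to 2001-04-22 gives a deadline of 2001-12-22, before any tolling.
The period was tolled for 81 days by the defendant's absence from the jurisdiction (2001-09-04 to 2001-11-24), pushing the deadline to 2002-03-13.
Nothing else in the chronology tolls or restarts the period.
The 2002-06-27 filing falls after the 2002-03-13 deadline; the claim is time-barred.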